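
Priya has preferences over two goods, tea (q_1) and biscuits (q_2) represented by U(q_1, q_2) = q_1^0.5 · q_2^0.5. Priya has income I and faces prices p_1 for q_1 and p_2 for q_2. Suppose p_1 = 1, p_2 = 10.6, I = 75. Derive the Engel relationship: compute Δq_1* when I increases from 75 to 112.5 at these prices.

The MRS is q_2/q_1. Set MRS = p_1/p_2.
Rearranging, p_2·q_2 = p_1·q_1. Substituting into the budget gives p_1·q_1·(1 + 1) = I.
Demand: q_1*(p_1,p_2,I) = 0.5·I/p_1 and q_2* = 0.5·I/p_2.
At p_1=1, p_2=10.6, I=75: q_1* = 0.5·75/1 = 37.5.
At I' = 112.5: q_1* = 56.25. Change: 56.25 − 37.5 = 18.75.

Δq_1* = 18.75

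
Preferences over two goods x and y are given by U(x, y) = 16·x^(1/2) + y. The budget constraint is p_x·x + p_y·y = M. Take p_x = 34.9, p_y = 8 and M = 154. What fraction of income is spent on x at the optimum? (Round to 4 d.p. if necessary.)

Set MRS = p_x/p_y: 8·x^(−1/2) = p_x/p_y.
Solve: √x = 8·p_y/p_x, so x*(p_x,p_y) = (8·p_y/p_x)², and y* = (M − p_x·x*)/p_y.
Plugging in: x* = (8·8/34.9)² = 3.3629, y* = 4.5795.
Expenditure on x: 34.9·3.3629 = 117.3639; share = 0.7621.

share on x = 0.7621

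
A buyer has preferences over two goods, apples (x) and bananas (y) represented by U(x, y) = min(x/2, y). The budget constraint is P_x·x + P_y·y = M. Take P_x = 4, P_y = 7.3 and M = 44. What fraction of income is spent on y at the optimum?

share on y = 0.4771

Leontief preferences: the optimum is at the kink where x/2 = y/1, i.e. y = (1/2)·x.
Budget: P_x·x + P_y·(1/2)·x = M, so (2·P_x + P_y)·x = 2·M.
Demand: x*(P_x,P_y,M) = 2·M/(2·P_x + P_y), y* = M/(2·P_x + P_y).
Here 2·4 + 7.3 = 15.3, giving x* = 5.7516 and y* = 2.8758.
Expenditure on y: 7.3·2.8758 = 20.9935; share = 0.4771.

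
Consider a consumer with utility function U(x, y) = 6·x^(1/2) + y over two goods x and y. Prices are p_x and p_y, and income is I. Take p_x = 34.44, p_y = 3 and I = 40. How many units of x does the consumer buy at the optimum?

MU_x = 3/√x, MU_y = 1. Tangency: 3/√x = p_x/p_y.
Solve: √x = 3·p_y/p_x, so x*(p_x,p_y) = (3·p_y/p_x)², and y* = (I − p_x·x*)/p_y.
Plugging in: x* = (3·3/34.44)² = 0.0683.

x* = 0.0683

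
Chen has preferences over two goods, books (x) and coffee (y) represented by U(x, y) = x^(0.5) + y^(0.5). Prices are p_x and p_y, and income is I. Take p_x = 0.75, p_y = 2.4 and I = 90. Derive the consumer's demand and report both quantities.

x* = 91.4286, y* = 8.9286

MU_x ∝ x^(-0.5), MU_y ∝ y^(-0.5), so MRS = (y/x)^(0.5) = p_x/p_y.
Hence y/x = (p_x/p_y)^(1/(0.5)), i.e. raised to the 2 power.
With the ratio pinned down, the budget gives x* = I/(p_x + p_y·(y/x)) and y* = (y/x)·x*.
Numerically y/x = 0.097656, so x* = 90/(0.75 + 2.4·0.097656) = 91.4286 and y* = 0.097656·91.4286 = 8.9286.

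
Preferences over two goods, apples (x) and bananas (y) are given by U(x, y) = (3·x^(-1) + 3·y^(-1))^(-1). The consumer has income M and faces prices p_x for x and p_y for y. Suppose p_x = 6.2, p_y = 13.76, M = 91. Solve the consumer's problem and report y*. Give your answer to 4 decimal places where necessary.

y* = 3.9571

MU_x ∝ 3·x^(-2), MU_y ∝ 3·y^(-2), so MRS = (y/x)^(2) = p_x/p_y.
Solve for the ratio: y/x = [p_x/p_y]^(0.5).
Substitute y = (y/x)·x into the budget: x* = M/(p_x + p_y·(y/x)).
Numerically y/x = 0.671254, so x* = 91/(6.2 + 13.76·0.671254) = 5.8951 and y* = 0.671254·5.8951 = 3.9571.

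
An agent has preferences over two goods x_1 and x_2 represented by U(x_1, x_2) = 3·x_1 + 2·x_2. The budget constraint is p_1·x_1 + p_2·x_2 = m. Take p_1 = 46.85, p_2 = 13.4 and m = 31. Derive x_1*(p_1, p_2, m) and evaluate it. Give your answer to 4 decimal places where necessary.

x_1* = 0

Perfect substitutes: compare marginal utility per dollar. 3/p_1 vs 2/p_2 → 0.064 vs 0.1493.
x_2 gives more utility per dollar, so spend all income on x_2: x_2* = m/p_2, x_1* = 0.
Numerically: x_1* = 0, x_2* = 2.3134.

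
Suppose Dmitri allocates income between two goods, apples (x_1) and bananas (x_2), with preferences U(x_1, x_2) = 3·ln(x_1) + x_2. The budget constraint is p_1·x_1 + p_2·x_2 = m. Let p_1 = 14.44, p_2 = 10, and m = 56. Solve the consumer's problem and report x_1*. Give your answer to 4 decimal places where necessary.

Set MRS = p_1/p_2: (3/x_1)/1 = p_1/p_2.
So x_1*(p_1,p_2) = 3·p_2/p_1, independent of income; and x_2* = (m − 3·p_2)/p_2.
At the given prices: x_1* = 3·10/14.44 = 2.0776.

x_1* = 2.0776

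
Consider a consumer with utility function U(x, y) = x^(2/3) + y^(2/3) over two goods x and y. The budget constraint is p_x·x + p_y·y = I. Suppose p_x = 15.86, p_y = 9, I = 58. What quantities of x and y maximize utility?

x* = 0.8908, y* = 4.8747

MRS = MU_x/MU_y = (y/x)^(1/3). Set equal to p_x/p_y.
Hence y/x = (p_x/p_y)^(1/(1/3)), i.e. raised to the 3 power.
With the ratio pinned down, the budget gives x* = I/(p_x + p_y·(y/x)) and y* = (y/x)·x*.
Numerically y/x = 5.472453, so x* = 58/(15.86 + 9·5.472453) = 0.8908 and y* = 5.472453·0.8908 = 4.8747.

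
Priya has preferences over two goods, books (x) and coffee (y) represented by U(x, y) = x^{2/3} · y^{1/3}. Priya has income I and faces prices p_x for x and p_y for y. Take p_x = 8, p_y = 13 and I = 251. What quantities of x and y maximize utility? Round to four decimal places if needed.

MU_x/MU_y = (2/3·y)/(1/3·x); tangency sets this equal to p_x/p_y.
So 2/3·p_y·y = 1/3·p_x·x; combined with the budget, a share 2/3 of income goes to x.
Demand: x*(p_x,p_y,I) = 2/3·I/p_x and y* = 1/3·I/p_y.
At p_x=8, p_y=13, I=251: x* = 2/3·251/8 = 20.9167, y* = 6.4359.

x* = 20.9167, y* = 6.4359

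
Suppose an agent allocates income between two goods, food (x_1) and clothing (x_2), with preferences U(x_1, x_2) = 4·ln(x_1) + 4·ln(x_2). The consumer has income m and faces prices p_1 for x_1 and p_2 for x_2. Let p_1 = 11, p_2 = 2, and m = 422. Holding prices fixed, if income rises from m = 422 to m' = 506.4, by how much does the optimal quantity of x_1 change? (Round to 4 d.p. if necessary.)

Δx_1* = 3.8364

At p_1=11, p_2=2, m=422: x_1* = 0.5·422/11 = 19.1818.
At m' = 506.4: x_1* = 23.0182. Change: 23.0182 − 19.1818 = 3.8364.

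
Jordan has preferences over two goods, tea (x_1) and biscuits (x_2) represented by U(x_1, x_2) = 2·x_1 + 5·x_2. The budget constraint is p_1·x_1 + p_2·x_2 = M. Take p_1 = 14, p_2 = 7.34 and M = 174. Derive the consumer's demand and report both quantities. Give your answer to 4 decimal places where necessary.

x_1* = 0, x_2* = 23.7057

Linear utility — the consumer picks whichever good has higher MU/price: 2/14 = 0.1429 vs 5/7.34 = 0.6812.
x_2 gives more utility per dollar, so spend all income on x_2: x_2* = M/p_2, x_1* = 0.
Numerically: x_1* = 0, x_2* = 23.7057.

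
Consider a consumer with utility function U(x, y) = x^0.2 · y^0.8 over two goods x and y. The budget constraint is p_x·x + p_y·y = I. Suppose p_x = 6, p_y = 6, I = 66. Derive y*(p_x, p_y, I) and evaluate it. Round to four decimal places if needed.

MU_x/MU_y = (0.2·y)/(0.8·x); tangency sets this equal to p_x/p_y.
So 0.2·p_y·y = 0.8·p_x·x; combined with the budget, a share 0.2 of income goes to x.
Demand: x*(p_x,p_y,I) = 0.2·I/p_x and y* = 0.8·I/p_y.
At p_x=6, p_y=6, I=66: y* = 0.8·66/6 = 8.8.

y* = 8.8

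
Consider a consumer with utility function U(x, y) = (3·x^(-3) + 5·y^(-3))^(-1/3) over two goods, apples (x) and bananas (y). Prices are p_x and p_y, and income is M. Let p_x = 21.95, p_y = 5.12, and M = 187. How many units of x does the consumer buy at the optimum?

x* = 6.1674

MRS = MU_x/MU_y = (3/5)·(y/x)^(4). Set equal to p_x/p_y.
Hence y/x = ((5/3)·p_x/p_y)^(1/(4)), i.e. raised to the 0.25 power.
With the ratio pinned down, the budget gives x* = M/(p_x + p_y·(y/x)) and y* = (y/x)·x*.
Numerically y/x = 1.634946, so x* = 187/(21.95 + 5.12·1.634946) = 6.1674.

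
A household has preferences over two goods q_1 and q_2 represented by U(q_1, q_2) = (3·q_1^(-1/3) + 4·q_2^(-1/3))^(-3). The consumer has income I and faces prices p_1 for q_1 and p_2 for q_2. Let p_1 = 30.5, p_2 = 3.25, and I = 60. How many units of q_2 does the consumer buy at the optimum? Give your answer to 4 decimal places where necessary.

q_2* = 7.6585

Numerically q_2/q_1 = 6.652983, so q_1* = 60/(30.5 + 3.25·6.652983) = 1.1511 and q_2* = 6.652983·1.1511 = 7.6585.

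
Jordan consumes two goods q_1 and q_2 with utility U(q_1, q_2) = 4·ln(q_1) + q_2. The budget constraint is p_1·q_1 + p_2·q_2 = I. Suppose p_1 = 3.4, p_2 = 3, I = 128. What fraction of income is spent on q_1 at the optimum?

So q_1*(p_1,p_2) = 4·p_2/p_1, independent of income; and q_2* = (I − 4·p_2)/p_2.
At the given prices: q_1* = 4·3/3.4 = 3.5294, and q_2* = 38.6667.
Expenditure on q_1: 3.4·3.5294 = 12; share = 0.0938.

share on q_1 = 0.0938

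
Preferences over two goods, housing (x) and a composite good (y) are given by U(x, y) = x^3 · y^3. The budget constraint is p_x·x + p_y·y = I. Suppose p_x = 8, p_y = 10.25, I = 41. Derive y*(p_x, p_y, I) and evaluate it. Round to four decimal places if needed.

Tangency: MRS = y/x = p_x/p_y.
Rearranging, p_y·y = p_x·x. Substituting into the budget gives p_x·x·(1 + 1) = I.
Demand: x*(p_x,p_y,I) = 0.5·I/p_x and y* = 0.5·I/p_y.
At p_x=8, p_y=10.25, I=41: y* = 0.5·41/10.25 = 2.

y* = 2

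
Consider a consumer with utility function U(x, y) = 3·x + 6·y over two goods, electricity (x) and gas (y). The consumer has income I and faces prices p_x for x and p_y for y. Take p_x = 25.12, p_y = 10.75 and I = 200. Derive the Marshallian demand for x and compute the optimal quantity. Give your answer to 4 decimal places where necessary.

x* = 0

Linear utility — the consumer picks whichever good has higher MU/price: 3/25.12 = 0.1194 vs 6/10.75 = 0.5581.
y gives more utility per dollar, so spend all income on y: y* = I/p_y, x* = 0.
Numerically: x* = 0, y* = 18.6047.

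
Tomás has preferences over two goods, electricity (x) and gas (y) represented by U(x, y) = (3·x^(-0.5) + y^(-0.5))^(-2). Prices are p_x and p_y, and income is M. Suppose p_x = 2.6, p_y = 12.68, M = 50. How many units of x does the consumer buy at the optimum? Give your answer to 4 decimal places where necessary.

x* = 10.5939

From the CES first-order condition, 3·(y/x)^(1.5) = p_x/p_y.
Hence y/x = ((1/3)·p_x/p_y)^(1/(1.5)), i.e. raised to the 2/3 power.
With the ratio pinned down, the budget gives x* = M/(p_x + p_y·(y/x)) and y* = (y/x)·x*.
Numerically y/x = 0.167169, so x* = 50/(2.6 + 12.68·0.167169) = 10.5939.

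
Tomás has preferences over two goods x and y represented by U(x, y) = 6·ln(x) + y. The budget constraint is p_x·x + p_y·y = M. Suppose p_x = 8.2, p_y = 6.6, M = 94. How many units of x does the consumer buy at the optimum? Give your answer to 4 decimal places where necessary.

MU_x = 6/x, MU_y = 1. Tangency: 6/x = p_x/p_y.
So x*(p_x,p_y) = 6·p_y/p_x, independent of income; and y* = (M − 6·p_y)/p_y.
At the given prices: x* = 6·6.6/8.2 = 4.8293.

x* = 4.8293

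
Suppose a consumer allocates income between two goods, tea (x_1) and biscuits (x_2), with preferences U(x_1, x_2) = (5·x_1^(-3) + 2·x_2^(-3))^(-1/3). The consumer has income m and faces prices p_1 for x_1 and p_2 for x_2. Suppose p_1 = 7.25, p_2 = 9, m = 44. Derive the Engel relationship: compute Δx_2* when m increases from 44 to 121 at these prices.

Δx_2* = 4.1347

Substitute x_2 = (x_2/x_1)·x_1 into the budget: x_1* = m/(p_1 + p_2·(x_2/x_1)).
Numerically x_2/x_1 = 0.753423, so x_1* = 44/(7.25 + 9·0.753423) = 3.136 and x_2* = 0.753423·3.136 = 2.3627.
At m' = 121: x_2* = 6.4974. Change: 6.4974 − 2.3627 = 4.1347.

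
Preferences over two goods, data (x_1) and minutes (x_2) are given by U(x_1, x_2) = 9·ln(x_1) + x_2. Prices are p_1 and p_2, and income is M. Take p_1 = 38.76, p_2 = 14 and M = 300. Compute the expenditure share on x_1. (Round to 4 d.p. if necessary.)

share on x_1 = 0.42

MU_x_1 = 9/x_1, MU_x_2 = 1. Tangency: 9/x_1 = p_1/p_2.
So x_1*(p_1,p_2) = 9·p_2/p_1, independent of income; and x_2* = (M − 9·p_2)/p_2.
At the given prices: x_1* = 9·14/38.76 = 3.2508, and x_2* = 12.4286.
Expenditure on x_1: 38.76·3.2508 = 126; share = 0.42.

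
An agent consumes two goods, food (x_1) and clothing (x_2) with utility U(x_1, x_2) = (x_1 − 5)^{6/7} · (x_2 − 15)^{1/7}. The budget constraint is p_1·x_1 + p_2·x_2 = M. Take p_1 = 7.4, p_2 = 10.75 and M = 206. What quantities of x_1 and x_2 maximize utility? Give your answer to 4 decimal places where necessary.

This is Cobb-Douglas in (x_1−5, x_2−15): tangency gives 6/7·p_2·(x_2−15) = 1/7·p_1·(x_1−5).
Substituting into the budget: x_1* = 5 + 6/7·(M − 5·p_1 − 15·p_2)/p_1, and x_2* = 15 + 1/7·(…)/p_2.
Discretionary income = 206 − 5·7.4 − 15·10.75 = 7.75; x_1* = 5 + 6/7·7.75/7.4 = 5.8977; x_2* = 15 + 1/7·7.75/10.75 = 15.103.

x_1* = 5.8977, x_2* = 15.103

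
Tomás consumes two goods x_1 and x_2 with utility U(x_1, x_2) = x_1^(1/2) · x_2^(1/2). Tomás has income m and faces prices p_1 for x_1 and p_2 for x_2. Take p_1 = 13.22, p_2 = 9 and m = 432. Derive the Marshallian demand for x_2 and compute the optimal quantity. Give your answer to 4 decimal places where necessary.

At p_1=13.22, p_2=9, m=432: x_2* = 0.5·432/9 = 24.

x_2* = 24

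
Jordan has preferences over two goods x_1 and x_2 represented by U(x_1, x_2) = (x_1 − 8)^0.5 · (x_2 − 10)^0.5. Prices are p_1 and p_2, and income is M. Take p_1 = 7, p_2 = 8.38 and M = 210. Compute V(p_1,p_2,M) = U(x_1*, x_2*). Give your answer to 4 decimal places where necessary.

V = 4.5829

Substituting into the budget: x_1* = 8 + 0.5·(M − 8·p_1 − 10·p_2)/p_1, and x_2* = 10 + 0.5·(…)/p_2.
Discretionary income = 210 − 8·7 − 10·8.38 = 70.2; x_1* = 8 + 0.5·70.2/7 = 13.0143; x_2* = 10 + 0.5·70.2/8.38 = 14.1885.
Utility at the optimum: U(13.0143, 14.1885) = 4.5829.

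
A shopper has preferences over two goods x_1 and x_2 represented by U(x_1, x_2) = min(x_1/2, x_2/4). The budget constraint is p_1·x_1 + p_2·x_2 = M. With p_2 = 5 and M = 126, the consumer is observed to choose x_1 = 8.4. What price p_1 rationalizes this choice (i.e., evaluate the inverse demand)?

p_1 = 5

Leontief preferences: the optimum is at the kink where x_1/2 = x_2/4, i.e. x_2 = 2·x_1.
Budget: p_1·x_1 + p_2·2·x_1 = M, so (2·p_1 + 4·p_2)·x_1 = 2·M.
Demand: x_1*(p_1,p_2,M) = 2·M/(2·p_1 + 4·p_2), x_2* = 4·M/(2·p_1 + 4·p_2).
Set x_1* = 8.4 in the demand function and solve for p_1: p_1 = 5.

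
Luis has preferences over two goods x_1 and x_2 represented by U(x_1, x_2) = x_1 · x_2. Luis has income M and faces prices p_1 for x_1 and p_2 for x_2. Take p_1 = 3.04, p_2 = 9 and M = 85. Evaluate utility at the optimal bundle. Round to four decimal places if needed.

V = 66.0179

Tangency: MRS = x_2/x_1 = p_1/p_2.
Rearranging, p_2·x_2 = p_1·x_1. Substituting into the budget gives p_1·x_1·(1 + 1) = M.
Demand: x_1*(p_1,p_2,M) = 0.5·M/p_1 and x_2* = 0.5·M/p_2.
At p_1=3.04, p_2=9, M=85: x_1* = 0.5·85/3.04 = 13.9803, x_2* = 4.7222.
Utility at the optimum: U(13.9803, 4.7222) = 66.0179.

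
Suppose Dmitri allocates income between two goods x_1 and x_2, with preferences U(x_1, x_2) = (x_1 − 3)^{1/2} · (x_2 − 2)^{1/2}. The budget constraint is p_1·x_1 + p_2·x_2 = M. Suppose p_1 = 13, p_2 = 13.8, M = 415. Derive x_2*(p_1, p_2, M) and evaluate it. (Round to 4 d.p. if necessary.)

x_2* = 14.6232

MRS = (x_2−2)/(x_1−3). Tangency with p_1/p_2 gives x_2−2 = (p_1/p_2)·(x_1−3).
After buying the subsistence bundle (3, 2), a share 0.5 of the remaining income goes to x_1: x_1* = 3 + 0.5·(M − 3p_1 − 2p_2)/p_1.
Discretionary income = 415 − 3·13 − 2·13.8 = 348.4; x_2* = 2 + 0.5·348.4/13.8 = 14.6232.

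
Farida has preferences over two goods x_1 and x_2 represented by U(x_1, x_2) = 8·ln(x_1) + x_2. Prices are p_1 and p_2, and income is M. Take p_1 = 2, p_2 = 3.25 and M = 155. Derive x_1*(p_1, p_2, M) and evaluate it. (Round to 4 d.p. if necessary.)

x_1* = 13

MU_x_1 = 8/x_1, MU_x_2 = 1. Tangency: 8/x_1 = p_1/p_2.
So x_1*(p_1,p_2) = 8·p_2/p_1, independent of income; and x_2* = (M − 8·p_2)/p_2.
At the given prices: x_1* = 8·3.25/2 = 13.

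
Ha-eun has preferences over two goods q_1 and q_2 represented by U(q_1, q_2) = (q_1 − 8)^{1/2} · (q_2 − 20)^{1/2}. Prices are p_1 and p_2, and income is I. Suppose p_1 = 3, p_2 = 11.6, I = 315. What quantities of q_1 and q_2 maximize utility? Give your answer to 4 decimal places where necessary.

q_1* = 17.8333, q_2* = 22.5431

This is Cobb-Douglas in (q_1−8, q_2−20): tangency gives 0.5·p_2·(q_2−20) = 0.5·p_1·(q_1−8).
Substituting into the budget: q_1* = 8 + 0.5·(I − 8·p_1 − 20·p_2)/p_1, and q_2* = 20 + 0.5·(…)/p_2.
Discretionary income = 315 − 8·3 − 20·11.6 = 59; q_1* = 8 + 0.5·59/3 = 17.8333; q_2* = 20 + 0.5·59/11.6 = 22.5431.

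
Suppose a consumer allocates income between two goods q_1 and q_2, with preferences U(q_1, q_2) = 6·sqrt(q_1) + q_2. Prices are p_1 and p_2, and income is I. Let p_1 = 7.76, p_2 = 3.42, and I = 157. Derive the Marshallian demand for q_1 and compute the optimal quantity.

Set MRS = p_1/p_2: 3·q_1^(−1/2) = p_1/p_2.
Solve: √q_1 = 3·p_2/p_1, so q_1*(p_1,p_2) = (3·p_2/p_1)², and q_2* = (I − p_1·q_1*)/p_2.
Plugging in: q_1* = (3·3.42/7.76)² = 1.7481.

q_1* = 1.7481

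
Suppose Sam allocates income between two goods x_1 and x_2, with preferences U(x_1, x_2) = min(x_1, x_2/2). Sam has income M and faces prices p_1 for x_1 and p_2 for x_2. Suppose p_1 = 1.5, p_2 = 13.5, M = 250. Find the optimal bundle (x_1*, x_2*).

x_1* = 8.7719, x_2* = 17.5439

Leontief preferences: the optimum is at the kink where x_1/1 = x_2/2, i.e. x_2 = 2·x_1.
Budget: p_1·x_1 + p_2·2·x_1 = M, so (p_1 + 2·p_2)·x_1 = M.
Demand: x_1*(p_1,p_2,M) = M/(p_1 + 2·p_2), x_2* = 2·M/(p_1 + 2·p_2).
Here 1.5 + 2·13.5 = 28.5, giving x_1* = 8.7719 and x_2* = 17.5439.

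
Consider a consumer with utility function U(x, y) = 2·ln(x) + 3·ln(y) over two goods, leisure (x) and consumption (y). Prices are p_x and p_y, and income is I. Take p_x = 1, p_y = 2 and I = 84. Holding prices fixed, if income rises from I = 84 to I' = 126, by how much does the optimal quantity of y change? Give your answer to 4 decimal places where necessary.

MU_x/MU_y = (2·y)/(3·x); tangency sets this equal to p_x/p_y.
Rearranging, p_y·y = (3/2)·p_x·x. Substituting into the budget gives p_x·x·(1 + (3/2)) = I.
Demand: x*(p_x,p_y,I) = 0.4·I/p_x and y* = 0.6·I/p_y.
At p_x=1, p_y=2, I=84: y* = 0.6·84/2 = 25.2.
At I' = 126: y* = 37.8. Change: 37.8 − 25.2 = 12.6.

Δy* = 12.6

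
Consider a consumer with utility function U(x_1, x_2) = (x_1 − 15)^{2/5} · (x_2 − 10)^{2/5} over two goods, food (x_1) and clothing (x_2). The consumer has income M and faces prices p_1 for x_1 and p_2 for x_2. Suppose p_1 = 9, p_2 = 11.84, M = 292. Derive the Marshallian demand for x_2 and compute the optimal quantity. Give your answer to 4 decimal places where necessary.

After buying the subsistence bundle (15, 10), a share 0.5 of the remaining income goes to x_1: x_1* = 15 + 0.5·(M − 15p_1 − 10p_2)/p_1.
Discretionary income = 292 − 15·9 − 10·11.84 = 38.6; x_2* = 10 + 0.5·38.6/11.84 = 11.6301.

x_2* = 11.6301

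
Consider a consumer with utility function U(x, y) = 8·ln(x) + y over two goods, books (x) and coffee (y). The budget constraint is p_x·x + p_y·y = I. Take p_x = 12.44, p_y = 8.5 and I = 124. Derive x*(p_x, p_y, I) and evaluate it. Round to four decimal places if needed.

At the given prices: x* = 8·8.5/12.44 = 5.4662.

x* = 5.4662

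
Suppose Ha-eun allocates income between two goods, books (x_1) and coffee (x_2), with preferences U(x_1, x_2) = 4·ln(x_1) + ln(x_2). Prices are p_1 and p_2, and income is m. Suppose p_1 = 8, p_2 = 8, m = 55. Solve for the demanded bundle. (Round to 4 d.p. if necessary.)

At p_1=8, p_2=8, m=55: x_1* = 0.8·55/8 = 5.5, x_2* = 1.375.

x_1* = 5.5, x_2* = 1.375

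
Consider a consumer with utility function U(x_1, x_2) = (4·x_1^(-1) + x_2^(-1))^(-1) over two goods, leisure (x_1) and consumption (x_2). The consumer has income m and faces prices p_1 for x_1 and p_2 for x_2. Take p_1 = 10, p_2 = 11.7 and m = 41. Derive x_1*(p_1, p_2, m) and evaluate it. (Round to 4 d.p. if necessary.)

x_1* = 2.6609

MU_x_1 ∝ 4·x_1^(-2), MU_x_2 ∝ x_2^(-2), so MRS = 4·(x_2/x_1)^(2) = p_1/p_2.
Hence x_2/x_1 = ((1/4)·p_1/p_2)^(1/(2)), i.e. raised to the 0.5 power.
With the ratio pinned down, the budget gives x_1* = m/(p_1 + p_2·(x_2/x_1)) and x_2* = (x_2/x_1)·x_1*.
Numerically x_2/x_1 = 0.46225, so x_1* = 41/(10 + 11.7·0.46225) = 2.6609.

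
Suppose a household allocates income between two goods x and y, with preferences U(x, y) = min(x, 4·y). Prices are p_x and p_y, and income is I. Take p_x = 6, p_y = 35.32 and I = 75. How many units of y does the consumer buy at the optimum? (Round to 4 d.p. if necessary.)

y* = 1.2643

With perfect complements, no substitution: consume in ratio x:y = 4:1.
Budget: p_x·x + p_y·(1/4)·x = I, so (4·p_x + p_y)·x = 4·I.
Demand: x*(p_x,p_y,I) = 4·I/(4·p_x + p_y), y* = I/(4·p_x + p_y).
Here 4·6 + 35.32 = 59.32, giving y* = 1.2643.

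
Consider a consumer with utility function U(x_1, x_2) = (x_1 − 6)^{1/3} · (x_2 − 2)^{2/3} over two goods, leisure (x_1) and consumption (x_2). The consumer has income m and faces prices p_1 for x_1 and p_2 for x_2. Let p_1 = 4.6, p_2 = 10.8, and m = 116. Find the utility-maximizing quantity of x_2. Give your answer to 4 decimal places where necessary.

x_2* = 6.1235

Let x_1' = x_1−6, x_2' = x_2−2. MRS = (1/2)·x_2'/x_1' = p_1/p_2.
After buying the subsistence bundle (6, 2), a share 1/3 of the remaining income goes to x_1: x_1* = 6 + 1/3·(m − 6p_1 − 2p_2)/p_1.
Discretionary income = 116 − 6·4.6 − 2·10.8 = 66.8; x_2* = 2 + 2/3·66.8/10.8 = 6.1235.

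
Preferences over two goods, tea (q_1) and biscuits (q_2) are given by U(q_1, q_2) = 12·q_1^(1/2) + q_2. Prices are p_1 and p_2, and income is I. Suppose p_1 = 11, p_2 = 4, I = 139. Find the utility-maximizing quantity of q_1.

Plugging in: q_1* = (6·4/11)² = 4.7603.

q_1* = 4.7603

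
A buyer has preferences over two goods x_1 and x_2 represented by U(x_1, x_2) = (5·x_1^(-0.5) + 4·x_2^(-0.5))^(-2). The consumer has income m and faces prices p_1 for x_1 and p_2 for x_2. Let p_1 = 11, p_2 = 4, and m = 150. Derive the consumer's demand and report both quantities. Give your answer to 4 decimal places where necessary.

Substitute x_2 = (x_2/x_1)·x_1 into the budget: x_1* = m/(p_1 + p_2·(x_2/x_1)).
Numerically x_2/x_1 = 1.691538, so x_1* = 150/(11 + 4·1.691538) = 8.443 and x_2* = 1.691538·8.443 = 14.2817.

x_1* = 8.443, x_2* = 14.2817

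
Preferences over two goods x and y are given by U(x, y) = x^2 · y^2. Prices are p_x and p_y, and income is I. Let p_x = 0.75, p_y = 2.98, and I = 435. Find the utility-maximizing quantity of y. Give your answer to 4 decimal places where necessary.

y* = 72.9866

Demand: x*(p_x,p_y,I) = 0.5·I/p_x and y* = 0.5·I/p_y.
At p_x=0.75, p_y=2.98, I=435: y* = 0.5·435/2.98 = 72.9866.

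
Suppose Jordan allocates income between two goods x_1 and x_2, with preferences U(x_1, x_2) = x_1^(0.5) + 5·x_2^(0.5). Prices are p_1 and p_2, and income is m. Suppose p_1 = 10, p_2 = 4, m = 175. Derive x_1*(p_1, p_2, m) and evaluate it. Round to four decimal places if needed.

x_1* = 0.2756

From the CES first-order condition, (1/5)·(x_2/x_1)^(0.5) = p_1/p_2.
Hence x_2/x_1 = (5·p_1/p_2)^(1/(0.5)), i.e. raised to the 2 power.
With the ratio pinned down, the budget gives x_1* = m/(p_1 + p_2·(x_2/x_1)) and x_2* = (x_2/x_1)·x_1*.
Numerically x_2/x_1 = 156.25, so x_1* = 175/(10 + 4·156.25) = 0.2756.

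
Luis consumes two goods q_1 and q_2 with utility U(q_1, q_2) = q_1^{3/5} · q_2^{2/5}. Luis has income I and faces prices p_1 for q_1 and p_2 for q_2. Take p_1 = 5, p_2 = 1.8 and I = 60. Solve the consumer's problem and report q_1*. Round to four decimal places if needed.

q_1* = 7.2

MU_q_1/MU_q_2 = (0.6·q_2)/(0.4·q_1); tangency sets this equal to p_1/p_2.
Rearranging, p_2·q_2 = (2/3)·p_1·q_1. Substituting into the budget gives p_1·q_1·(1 + (2/3)) = I.
Demand: q_1*(p_1,p_2,I) = 0.6·I/p_1 and q_2* = 0.4·I/p_2.
At p_1=5, p_2=1.8, I=60: q_1* = 0.6·60/5 = 7.2.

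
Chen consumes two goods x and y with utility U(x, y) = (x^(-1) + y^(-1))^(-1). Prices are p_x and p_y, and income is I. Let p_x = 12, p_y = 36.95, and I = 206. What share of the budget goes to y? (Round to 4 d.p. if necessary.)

share on y = 0.637

MU_x ∝ x^(-2), MU_y ∝ y^(-2), so MRS = (y/x)^(2) = p_x/p_y.
Solve for the ratio: y/x = [p_x/p_y]^(0.5).
With the ratio pinned down, the budget gives x* = I/(p_x + p_y·(y/x)) and y* = (y/x)·x*.
Numerically y/x = 0.56988, so x* = 206/(12 + 36.95·0.56988) = 6.2316 and y* = 0.56988·6.2316 = 3.5513.
Expenditure on y: 36.95·3.5513 = 131.2202; share = 0.637.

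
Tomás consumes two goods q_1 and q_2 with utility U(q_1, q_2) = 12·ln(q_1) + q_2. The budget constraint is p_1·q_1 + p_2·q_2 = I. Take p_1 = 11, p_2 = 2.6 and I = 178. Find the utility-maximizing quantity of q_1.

So q_1*(p_1,p_2) = 12·p_2/p_1, independent of income; and q_2* = (I − 12·p_2)/p_2.
At the given prices: q_1* = 12·2.6/11 = 2.8364.

q_1* = 2.8364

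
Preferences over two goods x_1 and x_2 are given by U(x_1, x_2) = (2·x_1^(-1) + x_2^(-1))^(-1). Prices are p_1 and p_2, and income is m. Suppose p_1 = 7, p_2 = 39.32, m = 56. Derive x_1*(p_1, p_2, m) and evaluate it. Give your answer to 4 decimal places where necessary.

Numerically x_2/x_1 = 0.298351, so x_1* = 56/(7 + 39.32·0.298351) = 2.9897.

x_1* = 2.9897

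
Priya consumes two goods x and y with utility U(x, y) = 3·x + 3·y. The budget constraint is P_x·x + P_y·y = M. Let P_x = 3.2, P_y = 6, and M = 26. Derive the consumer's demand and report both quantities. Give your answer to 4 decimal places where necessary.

x* = 8.125, y* = 0

Perfect substitutes: compare marginal utility per dollar. 3/P_x vs 3/P_y → 0.9375 vs 0.5.
x gives more utility per dollar, so spend all income on x: x* = M/P_x, y* = 0.
Numerically: x* = 8.125, y* = 0.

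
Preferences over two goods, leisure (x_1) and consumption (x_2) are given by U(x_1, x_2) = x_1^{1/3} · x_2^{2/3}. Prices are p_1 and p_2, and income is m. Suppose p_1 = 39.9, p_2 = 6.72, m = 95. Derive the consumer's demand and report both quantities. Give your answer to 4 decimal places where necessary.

x_1* = 0.7937, x_2* = 9.4246

The MRS is (1/2)·x_2/x_1. Set MRS = p_1/p_2.
Rearranging, p_2·x_2 = 2·p_1·x_1. Substituting into the budget gives p_1·x_1·(1 + 2) = m.
Demand: x_1*(p_1,p_2,m) = 1/3·m/p_1 and x_2* = 2/3·m/p_2.
At p_1=39.9, p_2=6.72, m=95: x_1* = 1/3·95/39.9 = 0.7937, x_2* = 9.4246.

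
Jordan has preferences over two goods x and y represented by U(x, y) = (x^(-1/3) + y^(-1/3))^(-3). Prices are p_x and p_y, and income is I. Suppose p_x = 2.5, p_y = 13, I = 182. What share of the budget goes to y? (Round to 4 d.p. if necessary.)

share on y = 0.6016

From the CES first-order condition, (y/x)^(4/3) = p_x/p_y.
Hence y/x = (p_x/p_y)^(1/(4/3)), i.e. raised to the 0.75 power.
With the ratio pinned down, the budget gives x* = I/(p_x + p_y·(y/x)) and y* = (y/x)·x*.
Numerically y/x = 0.290401, so x* = 182/(2.5 + 13·0.290401) = 29.003 and y* = 0.290401·29.003 = 8.4225.
Expenditure on y: 13·8.4225 = 109.4924; share = 0.6016.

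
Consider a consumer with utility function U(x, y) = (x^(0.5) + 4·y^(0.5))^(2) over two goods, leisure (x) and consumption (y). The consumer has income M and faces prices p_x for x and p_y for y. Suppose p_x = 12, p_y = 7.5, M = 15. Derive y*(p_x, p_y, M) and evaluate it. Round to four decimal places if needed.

y* = 1.9248

MU_x ∝ x^(-0.5), MU_y ∝ 4·y^(-0.5), so MRS = (1/4)·(y/x)^(0.5) = p_x/p_y.
Solve for the ratio: y/x = [4·p_x/p_y]^(2).
With the ratio pinned down, the budget gives x* = M/(p_x + p_y·(y/x)) and y* = (y/x)·x*.
Numerically y/x = 40.96, so x* = 15/(12 + 7.5·40.96) = 0.047 and y* = 40.96·0.047 = 1.9248.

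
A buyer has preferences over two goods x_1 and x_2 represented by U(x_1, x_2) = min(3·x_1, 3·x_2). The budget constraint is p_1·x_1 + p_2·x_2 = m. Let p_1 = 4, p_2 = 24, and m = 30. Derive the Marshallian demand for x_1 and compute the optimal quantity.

With perfect complements, no substitution: consume in ratio x_1:x_2 = 3:3.
Budget: p_1·x_1 + p_2·x_1 = m, so (3·p_1 + 3·p_2)·x_1 = 3·m.
Demand: x_1*(p_1,p_2,m) = 3·m/(3·p_1 + 3·p_2), x_2* = 3·m/(3·p_1 + 3·p_2).
Here 3·4 + 3·24 = 84, giving x_1* = 1.0714.

x_1* = 1.0714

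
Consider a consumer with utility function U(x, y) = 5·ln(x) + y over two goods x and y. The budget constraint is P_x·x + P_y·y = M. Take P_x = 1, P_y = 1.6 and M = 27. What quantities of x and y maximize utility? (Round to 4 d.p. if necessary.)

Set MRS = P_x/P_y: (5/x)/1 = P_x/P_y.
So x*(P_x,P_y) = 5·P_y/P_x, independent of income; and y* = (M − 5·P_y)/P_y.
At the given prices: x* = 5·1.6/1 = 8, and y* = 11.875.

x* = 8, y* = 11.875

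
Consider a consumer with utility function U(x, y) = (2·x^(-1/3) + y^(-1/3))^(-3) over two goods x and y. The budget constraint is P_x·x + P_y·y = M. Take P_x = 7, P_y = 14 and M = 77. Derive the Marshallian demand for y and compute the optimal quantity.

MRS = MU_x/MU_y = 2·(y/x)^(4/3). Set equal to P_x/P_y.
Hence y/x = ((1/2)·P_x/P_y)^(1/(4/3)), i.e. raised to the 0.75 power.
Substitute y = (y/x)·x into the budget: x* = M/(P_x + P_y·(y/x)).
Numerically y/x = 0.353553, so x* = 77/(7 + 14·0.353553) = 6.4437 and y* = 0.353553·6.4437 = 2.2782.

y* = 2.2782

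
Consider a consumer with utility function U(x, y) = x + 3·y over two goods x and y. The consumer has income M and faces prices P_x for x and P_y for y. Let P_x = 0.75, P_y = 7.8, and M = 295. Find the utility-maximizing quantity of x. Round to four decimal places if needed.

x* = 393.3333

Linear utility — the consumer picks whichever good has higher MU/price: 1/0.75 = 1.3333 vs 3/7.8 = 0.3846.
x gives more utility per dollar, so spend all income on x: x* = M/P_x, y* = 0.
Numerically: x* = 393.3333, y* = 0.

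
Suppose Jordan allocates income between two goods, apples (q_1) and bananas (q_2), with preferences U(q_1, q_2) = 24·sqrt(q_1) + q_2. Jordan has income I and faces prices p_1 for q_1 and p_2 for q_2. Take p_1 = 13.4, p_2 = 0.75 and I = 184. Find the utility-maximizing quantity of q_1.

q_1* = 0.4511

MU_q_1 = 12/√q_1, MU_q_2 = 1. Tangency: 12/√q_1 = p_1/p_2.
Solve: √q_1 = 12·p_2/p_1, so q_1*(p_1,p_2) = (12·p_2/p_1)², and q_2* = (I − p_1·q_1*)/p_2.
Plugging in: q_1* = (12·0.75/13.4)² = 0.4511.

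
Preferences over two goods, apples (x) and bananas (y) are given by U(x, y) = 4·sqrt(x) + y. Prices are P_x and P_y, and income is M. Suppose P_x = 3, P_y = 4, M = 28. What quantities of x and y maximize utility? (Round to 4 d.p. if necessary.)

Solve: √x = 2·P_y/P_x, so x*(P_x,P_y) = (2·P_y/P_x)², and y* = (M − P_x·x*)/P_y.
Plugging in: x* = (2·4/3)² = 7.1111, y* = 1.6667.

x* = 7.1111, y* = 1.6667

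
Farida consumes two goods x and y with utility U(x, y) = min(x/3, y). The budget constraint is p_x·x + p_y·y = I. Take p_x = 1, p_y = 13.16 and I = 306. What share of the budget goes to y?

share on y = 0.8144

Leontief preferences: the optimum is at the kink where x/3 = y/1, i.e. y = (1/3)·x.
Budget: p_x·x + p_y·(1/3)·x = I, so (3·p_x + p_y)·x = 3·I.
Demand: x*(p_x,p_y,I) = 3·I/(3·p_x + p_y), y* = I/(3·p_x + p_y).
Here 3·1 + 13.16 = 16.16, giving x* = 56.8069 and y* = 18.9356.
Expenditure on y: 13.16·18.9356 = 249.1931; share = 0.8144.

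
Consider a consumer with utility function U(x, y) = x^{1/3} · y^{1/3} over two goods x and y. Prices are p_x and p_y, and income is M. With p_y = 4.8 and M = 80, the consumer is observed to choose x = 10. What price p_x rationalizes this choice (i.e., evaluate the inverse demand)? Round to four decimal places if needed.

p_x = 4

Tangency: MRS = y/x = p_x/p_y.
Rearranging, p_y·y = p_x·x. Substituting into the budget gives p_x·x·(1 + 1) = M.
Demand: x*(p_x,p_y,M) = 0.5·M/p_x and y* = 0.5·M/p_y.
Set x* = 10 in the demand function and solve for p_x: p_x = 4.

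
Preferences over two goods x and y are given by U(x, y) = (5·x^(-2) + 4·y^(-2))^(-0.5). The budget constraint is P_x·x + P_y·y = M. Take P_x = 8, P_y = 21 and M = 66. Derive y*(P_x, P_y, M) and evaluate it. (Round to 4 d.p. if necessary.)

MRS = MU_x/MU_y = (5/4)·(y/x)^(3). Set equal to P_x/P_y.
Hence y/x = ((4/5)·P_x/P_y)^(1/(3)), i.e. raised to the 1/3 power.
Substitute y = (y/x)·x into the budget: x* = M/(P_x + P_y·(y/x)).
Numerically y/x = 0.672956, so x* = 66/(8 + 21·0.672956) = 2.9821 and y* = 0.672956·2.9821 = 2.0068.

y* = 2.0068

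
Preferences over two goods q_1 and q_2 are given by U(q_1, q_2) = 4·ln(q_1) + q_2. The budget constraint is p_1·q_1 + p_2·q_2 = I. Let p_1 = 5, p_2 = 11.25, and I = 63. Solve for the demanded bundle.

MU_q_1 = 4/q_1, MU_q_2 = 1. Tangency: 4/q_1 = p_1/p_2.
So q_1*(p_1,p_2) = 4·p_2/p_1, independent of income; and q_2* = (I − 4·p_2)/p_2.
At the given prices: q_1* = 4·11.25/5 = 9, and q_2* = 1.6.

q_1* = 9, q_2* = 1.6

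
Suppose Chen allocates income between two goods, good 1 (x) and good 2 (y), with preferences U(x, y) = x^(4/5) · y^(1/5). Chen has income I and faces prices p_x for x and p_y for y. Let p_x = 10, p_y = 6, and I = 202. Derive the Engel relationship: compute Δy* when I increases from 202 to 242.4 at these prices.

Demand: x*(p_x,p_y,I) = 0.8·I/p_x and y* = 0.2·I/p_y.
At p_x=10, p_y=6, I=202: y* = 0.2·202/6 = 6.7333.
At I' = 242.4: y* = 8.08. Change: 8.08 − 6.7333 = 1.3467.

Δy* = 1.3467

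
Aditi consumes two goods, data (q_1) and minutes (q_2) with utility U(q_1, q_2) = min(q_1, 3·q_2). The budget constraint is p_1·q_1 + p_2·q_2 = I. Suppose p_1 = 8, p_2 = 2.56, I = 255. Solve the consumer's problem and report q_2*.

Demand: q_1*(p_1,p_2,I) = 3·I/(3·p_1 + p_2), q_2* = I/(3·p_1 + p_2).
Here 3·8 + 2.56 = 26.56, giving q_2* = 9.6009.

q_2* = 9.6009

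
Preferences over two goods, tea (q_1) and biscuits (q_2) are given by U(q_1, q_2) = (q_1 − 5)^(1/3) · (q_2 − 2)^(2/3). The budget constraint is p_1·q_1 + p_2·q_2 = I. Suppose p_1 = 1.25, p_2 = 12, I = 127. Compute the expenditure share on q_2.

This is Cobb-Douglas in (q_1−5, q_2−2): tangency gives 1/3·p_2·(q_2−2) = 2/3·p_1·(q_1−5).
After buying the subsistence bundle (5, 2), a share 1/3 of the remaining income goes to q_1: q_1* = 5 + 1/3·(I − 5p_1 − 2p_2)/p_1.
Discretionary income = 127 − 5·1.25 − 2·12 = 96.75; q_1* = 5 + 1/3·96.75/1.25 = 30.8; q_2* = 2 + 2/3·96.75/12 = 7.375.
Expenditure on q_2: 12·7.375 = 88.5; share = 0.6969.

share on q_2 = 0.6969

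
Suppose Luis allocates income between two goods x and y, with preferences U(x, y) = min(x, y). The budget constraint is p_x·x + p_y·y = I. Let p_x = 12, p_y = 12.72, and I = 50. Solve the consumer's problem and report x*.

x* = 2.0227

Demand: x*(p_x,p_y,I) = I/(p_x + p_y), y* = I/(p_x + p_y).
Here 12 + 12.72 = 24.72, giving x* = 2.0227.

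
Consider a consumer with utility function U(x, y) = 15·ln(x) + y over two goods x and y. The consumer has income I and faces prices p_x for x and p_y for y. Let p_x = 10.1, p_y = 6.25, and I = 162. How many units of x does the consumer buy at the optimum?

Set MRS = p_x/p_y: (15/x)/1 = p_x/p_y.
So x*(p_x,p_y) = 15·p_y/p_x, independent of income; and y* = (I − 15·p_y)/p_y.
At the given prices: x* = 15·6.25/10.1 = 9.2822.

x* = 9.2822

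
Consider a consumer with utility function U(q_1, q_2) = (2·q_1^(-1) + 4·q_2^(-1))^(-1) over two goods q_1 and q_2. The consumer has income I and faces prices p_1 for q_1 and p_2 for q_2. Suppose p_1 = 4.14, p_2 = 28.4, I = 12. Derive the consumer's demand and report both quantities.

MRS = MU_q_1/MU_q_2 = (1/2)·(q_2/q_1)^(2). Set equal to p_1/p_2.
Solve for the ratio: q_2/q_1 = [2·p_1/p_2]^(0.5).
With the ratio pinned down, the budget gives q_1* = I/(p_1 + p_2·(q_2/q_1)) and q_2* = (q_2/q_1)·q_1*.
Numerically q_2/q_1 = 0.539953, so q_1* = 12/(4.14 + 28.4·0.539953) = 0.6162 and q_2* = 0.539953·0.6162 = 0.3327.

q_1* = 0.6162, q_2* = 0.3327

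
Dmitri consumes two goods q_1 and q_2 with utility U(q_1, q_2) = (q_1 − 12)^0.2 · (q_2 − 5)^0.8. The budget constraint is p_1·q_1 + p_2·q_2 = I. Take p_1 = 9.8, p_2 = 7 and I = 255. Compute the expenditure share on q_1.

share on q_1 = 0.5415

This is Cobb-Douglas in (q_1−12, q_2−5): tangency gives 0.2·p_2·(q_2−5) = 0.8·p_1·(q_1−12).
After buying the subsistence bundle (12, 5), a share 0.2 of the remaining income goes to q_1: q_1* = 12 + 0.2·(I − 12p_1 − 5p_2)/p_1.
Discretionary income = 255 − 12·9.8 − 5·7 = 102.4; q_1* = 12 + 0.2·102.4/9.8 = 14.0898; q_2* = 5 + 0.8·102.4/7 = 16.7029.
Expenditure on q_1: 9.8·14.0898 = 138.08; share = 0.5415.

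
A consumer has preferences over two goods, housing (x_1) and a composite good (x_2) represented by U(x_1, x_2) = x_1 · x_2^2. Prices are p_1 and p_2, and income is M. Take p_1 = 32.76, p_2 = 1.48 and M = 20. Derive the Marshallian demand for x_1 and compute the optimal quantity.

x_1* = 0.2035

Tangency: MRS = (1/2)·x_2/x_1 = p_1/p_2.
So p_2·x_2 = 2·p_1·x_1; combined with the budget, a share 1/3 of income goes to x_1.
Demand: x_1*(p_1,p_2,M) = 1/3·M/p_1 and x_2* = 2/3·M/p_2.
At p_1=32.76, p_2=1.48, M=20: x_1* = 1/3·20/32.76 = 0.2035.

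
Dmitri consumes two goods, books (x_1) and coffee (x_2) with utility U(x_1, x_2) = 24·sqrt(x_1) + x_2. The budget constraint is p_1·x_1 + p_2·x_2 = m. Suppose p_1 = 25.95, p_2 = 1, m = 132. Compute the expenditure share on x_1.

share on x_1 = 0.042

Plugging in: x_1* = (12·1/25.95)² = 0.2138, x_2* = 126.4509.
Expenditure on x_1: 25.95·0.2138 = 5.5491; share = 0.042.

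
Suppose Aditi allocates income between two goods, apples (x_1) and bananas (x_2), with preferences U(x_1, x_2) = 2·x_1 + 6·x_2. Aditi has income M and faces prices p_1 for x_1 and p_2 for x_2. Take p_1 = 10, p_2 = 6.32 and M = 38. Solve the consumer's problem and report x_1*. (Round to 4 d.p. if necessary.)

Perfect substitutes: compare marginal utility per dollar. 2/p_1 vs 6/p_2 → 0.2 vs 0.9494.
x_2 gives more utility per dollar, so spend all income on x_2: x_2* = M/p_2, x_1* = 0.
Numerically: x_1* = 0, x_2* = 6.0127.

x_1* = 0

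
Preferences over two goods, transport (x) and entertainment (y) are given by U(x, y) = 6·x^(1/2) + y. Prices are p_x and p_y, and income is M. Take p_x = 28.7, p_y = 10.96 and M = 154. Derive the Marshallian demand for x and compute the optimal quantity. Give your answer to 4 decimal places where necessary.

Set MRS = p_x/p_y: 3·x^(−1/2) = p_x/p_y.
Thus x* = (3·p_y/p_x)² — independent of M — with the rest of income spent on y.
Plugging in: x* = (3·10.96/28.7)² = 1.3125.

x* = 1.3125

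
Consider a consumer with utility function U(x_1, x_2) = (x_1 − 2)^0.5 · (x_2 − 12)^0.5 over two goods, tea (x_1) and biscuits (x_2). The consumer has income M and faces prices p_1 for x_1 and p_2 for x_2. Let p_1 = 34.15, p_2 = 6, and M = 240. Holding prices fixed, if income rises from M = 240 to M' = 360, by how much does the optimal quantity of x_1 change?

Δx_1* = 1.757

This is Cobb-Douglas in (x_1−2, x_2−12): tangency gives 0.5·p_2·(x_2−12) = 0.5·p_1·(x_1−2).
After buying the subsistence bundle (2, 12), a share 0.5 of the remaining income goes to x_1: x_1* = 2 + 0.5·(M − 2p_1 − 12p_2)/p_1.
Discretionary income = 240 − 2·34.15 − 12·6 = 99.7; x_1* = 2 + 0.5·99.7/34.15 = 3.4597.
At M' = 360: x_1* = 5.2167. Change: 5.2167 − 3.4597 = 1.757.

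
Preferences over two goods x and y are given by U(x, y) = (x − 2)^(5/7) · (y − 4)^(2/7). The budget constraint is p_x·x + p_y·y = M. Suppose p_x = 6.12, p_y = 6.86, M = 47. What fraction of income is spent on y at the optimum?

Let x' = x−2, y' = y−4. MRS = (5/2)·y'/x' = p_x/p_y.
Substituting into the budget: x* = 2 + 5/7·(M − 2·p_x − 4·p_y)/p_x, and y* = 4 + 2/7·(…)/p_y.
Discretionary income = 47 − 2·6.12 − 4·6.86 = 7.32; x* = 2 + 5/7·7.32/6.12 = 2.8543; y* = 4 + 2/7·7.32/6.86 = 4.3049.
Expenditure on y: 6.86·4.3049 = 29.5314; share = 0.6283.

share on y = 0.6283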